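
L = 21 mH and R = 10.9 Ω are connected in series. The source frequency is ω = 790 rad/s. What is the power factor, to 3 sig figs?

X_L = ωL = 16.6 Ω
Z = 10.9 + j16.6 Ω
|Z| = √(10.9² + 16.6²) = 19.9 Ω
∠Z = arctan(16.6/10.9) = 56.7°
cos φ = cos(56.7°) = 0.549

0.549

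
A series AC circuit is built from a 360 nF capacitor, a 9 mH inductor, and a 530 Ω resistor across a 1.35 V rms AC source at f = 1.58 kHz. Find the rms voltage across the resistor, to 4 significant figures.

ω = 2πf = 9927 rad/s
X_L = ωL = 89.35 Ω
X_C = 1/(ωC) = 279.8 Ω
Net reactance X = X_L − X_C = -190.5 Ω
Z = 530.0 − j190.5 Ω
|Z| = √(530.0² + 190.5²) = 563.2 Ω
I = V/|Z| = 2.397 mA
V_R = I·|Z_R| = 0.002397 × 530.0 = 1.270 V

1.270 V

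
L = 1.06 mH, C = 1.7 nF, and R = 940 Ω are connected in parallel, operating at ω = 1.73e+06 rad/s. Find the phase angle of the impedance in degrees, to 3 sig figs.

-66.1°

X_L = ωL = 1830 Ω
X_C = 1/(ωC) = 340 Ω
Parallel: admittances add. Y = 1/R + 1/(jωL) + jωC
Y = (0.00106 + j0.00240) S
|Y| = 0.00262 S → |Z| = 1/|Y| = 381 Ω, ∠Z = −∠Y = -66.1°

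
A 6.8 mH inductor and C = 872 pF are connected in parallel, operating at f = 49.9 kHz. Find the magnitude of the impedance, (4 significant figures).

ω = 2πf = 313500 rad/s
X_L = ωL = 2132 Ω
X_C = 1/(ωC) = 3658 Ω
Parallel: admittances add. Y = 1/(jωL) + jωC
Y = (0 − j0.0001956) S
|Y| = 0.0001956 S → |Z| = 1/|Y| = 5111 Ω, ∠Z = −∠Y = 90.00°

5111 Ω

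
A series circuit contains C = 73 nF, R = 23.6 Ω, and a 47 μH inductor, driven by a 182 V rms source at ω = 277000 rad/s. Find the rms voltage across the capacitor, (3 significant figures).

207 V

X_L = ωL = 13.0 Ω
X_C = 1/(ωC) = 49.5 Ω
Net reactance X = X_L − X_C = -36.4 Ω
Z = 23.6 − j36.4 Ω
|Z| = √(23.6² + 36.4²) = 43.4 Ω
I = V/|Z| = 4.19 A
V_C = I·|Z_C| = 4.19 × 49.5 = 207 V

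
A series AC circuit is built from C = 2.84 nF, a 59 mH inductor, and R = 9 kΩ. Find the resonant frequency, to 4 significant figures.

ω₀ = 1/√(LC) = 1/√(0.059 × 2.84e-09) = 77250 rad/s
f₀ = ω₀/(2π) = 12.30 kHz

12.30 kHz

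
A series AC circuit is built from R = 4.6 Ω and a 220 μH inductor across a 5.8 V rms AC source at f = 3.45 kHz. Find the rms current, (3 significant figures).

875 mA

ω = 2πf = 21680 rad/s
X_L = ωL = 4.77 Ω
Z = 4.60 + j4.77 Ω
|Z| = √(4.60² + 4.77²) = 6.63 Ω
I = V/|Z| = 5.8/6.63 = 875 mA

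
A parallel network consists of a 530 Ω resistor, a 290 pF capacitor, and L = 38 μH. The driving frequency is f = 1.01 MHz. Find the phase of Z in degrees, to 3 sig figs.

ω = 2πf = 6.346e+06 rad/s
X_L = ωL = 241 Ω
X_C = 1/(ωC) = 543 Ω
Parallel: admittances add. Y = 1/R + 1/(jωL) + jωC
Y = (0.00189 − j0.00231) S
|Y| = 0.00298 S → |Z| = 1/|Y| = 336 Ω, ∠Z = −∠Y = 50.7°

50.7°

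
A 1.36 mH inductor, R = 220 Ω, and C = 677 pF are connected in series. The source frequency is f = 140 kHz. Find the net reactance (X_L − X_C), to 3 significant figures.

ω = 2πf = 879600 rad/s
X_L = ωL = 1200 Ω
X_C = 1/(ωC) = 1680 Ω
X = 1200 − 1680 = -483 Ω

-483 Ω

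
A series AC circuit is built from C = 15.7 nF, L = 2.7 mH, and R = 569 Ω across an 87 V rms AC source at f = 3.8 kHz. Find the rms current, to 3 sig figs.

32.6 mA

ω = 2πf = 23880 rad/s
X_L = ωL = 64.5 Ω
X_C = 1/(ωC) = 2670 Ω
Net reactance X = X_L − X_C = -2600 Ω
Z = 569 − j2600 Ω
|Z| = √(569² + 2600²) = 2660 Ω
I = V/|Z| = 87/2660 = 32.6 mA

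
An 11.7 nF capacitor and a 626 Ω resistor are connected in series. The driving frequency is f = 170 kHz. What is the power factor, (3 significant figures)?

ω = 2πf = 1.068e+06 rad/s
X_C = 1/(ωC) = 80.0 Ω
Z = 626 − j80.0 Ω
|Z| = √(626² + 80.0²) = 631 Ω
∠Z = arctan(-80.0/626) = -7.28°
cos φ = cos(-7.28°) = 0.992

0.992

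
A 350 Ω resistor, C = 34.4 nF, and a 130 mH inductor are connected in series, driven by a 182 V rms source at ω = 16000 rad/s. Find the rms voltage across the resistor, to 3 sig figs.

145 V

X_L = ωL = 2080 Ω
X_C = 1/(ωC) = 1820 Ω
Net reactance X = X_L − X_C = 263 Ω
Z = 350 + j263 Ω
|Z| = √(350² + 263²) = 438 Ω
I = V/|Z| = 416 mA
V_R = I·|Z_R| = 0.416 × 350 = 145 V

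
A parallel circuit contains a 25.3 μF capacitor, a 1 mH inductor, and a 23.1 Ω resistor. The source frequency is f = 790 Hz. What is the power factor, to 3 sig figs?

0.496

ω = 2πf = 4964 rad/s
X_L = ωL = 4.96 Ω
X_C = 1/(ωC) = 7.96 Ω
Parallel: admittances add. Y = 1/R + 1/(jωL) + jωC
Y = (0.0433 − j0.0759) S
|Y| = 0.0874 S → |Z| = 1/|Y| = 11.4 Ω, ∠Z = −∠Y = 60.3°
cos φ = cos(60.3°) = 0.496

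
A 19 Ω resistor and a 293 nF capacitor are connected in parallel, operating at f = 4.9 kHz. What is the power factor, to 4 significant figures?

ω = 2πf = 30790 rad/s
X_C = 1/(ωC) = 110.9 Ω
Parallel: admittances add. Y = 1/R + jωC
Y = (0.05263 + j0.009021) S
|Y| = 0.05340 S → |Z| = 1/|Y| = 18.73 Ω, ∠Z = −∠Y = -9.726°
cos φ = cos(-9.726°) = 0.9856

0.9856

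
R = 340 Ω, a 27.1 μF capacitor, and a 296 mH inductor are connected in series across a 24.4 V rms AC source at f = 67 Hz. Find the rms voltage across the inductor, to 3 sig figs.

ω = 2πf = 421.0 rad/s
X_L = ωL = 125 Ω
X_C = 1/(ωC) = 87.7 Ω
Net reactance X = X_L − X_C = 37.0 Ω
Z = 340 + j37.0 Ω
|Z| = √(340² + 37.0²) = 342 Ω
I = V/|Z| = 71.3 mA
V_L = I·|Z_L| = 0.0713 × 125 = 8.89 V

8.89 V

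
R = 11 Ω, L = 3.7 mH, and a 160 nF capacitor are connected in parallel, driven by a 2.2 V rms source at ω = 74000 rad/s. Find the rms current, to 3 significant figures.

201 mA

X_L = ωL = 274 Ω
X_C = 1/(ωC) = 84.5 Ω
Parallel: admittances add. Y = 1/R + 1/(jωL) + jωC
Y = (0.0909 + j0.00819) S
|Y| = 0.0913 S → |Z| = 1/|Y| = 11.0 Ω, ∠Z = −∠Y = -5.15°
I = V/|Z| = 2.2/11.0 = 201 mA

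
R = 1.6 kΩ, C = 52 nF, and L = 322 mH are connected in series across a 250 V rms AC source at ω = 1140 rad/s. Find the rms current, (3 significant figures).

15.1 mA

X_L = ωL = 367 Ω
X_C = 1/(ωC) = 16900 Ω
Net reactance X = X_L − X_C = -16500 Ω
Z = 1600 − j16500 Ω
|Z| = √(1600² + 16500²) = 16600 Ω
I = V/|Z| = 250/16600 = 15.1 mA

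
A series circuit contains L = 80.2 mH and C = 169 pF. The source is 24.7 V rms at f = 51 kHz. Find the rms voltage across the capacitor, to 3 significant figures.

63.1 V

ω = 2πf = 320400 rad/s
X_L = ωL = 25700 Ω
X_C = 1/(ωC) = 18500 Ω
Net reactance X = X_L − X_C = 7230 Ω
Z = j7230 Ω
|Z| = √(0² + 7230²) = 7230 Ω
I = V/|Z| = 3.41 mA
V_C = I·|Z_C| = 0.00341 × 18500 = 63.1 V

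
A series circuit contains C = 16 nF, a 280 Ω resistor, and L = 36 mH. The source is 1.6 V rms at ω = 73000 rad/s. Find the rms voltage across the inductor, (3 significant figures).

2.34 V

X_L = ωL = 2630 Ω
X_C = 1/(ωC) = 856 Ω
Net reactance X = X_L − X_C = 1770 Ω
Z = 280 + j1770 Ω
|Z| = √(280² + 1770²) = 1790 Ω
I = V/|Z| = 892 μA
V_L = I·|Z_L| = 0.000892 × 2630 = 2.34 V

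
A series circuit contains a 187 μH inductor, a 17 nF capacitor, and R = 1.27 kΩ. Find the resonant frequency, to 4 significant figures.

89.26 kHz

ω₀ = 1/√(LC) = 1/√(0.000187 × 1.7e-08) = 560900 rad/s
f₀ = ω₀/(2π) = 89.26 kHz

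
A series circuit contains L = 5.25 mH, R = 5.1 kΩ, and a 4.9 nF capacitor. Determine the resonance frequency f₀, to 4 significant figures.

31.38 kHz

ω₀ = 1/√(LC) = 1/√(0.00525 × 4.9e-09) = 197200 rad/s
f₀ = ω₀/(2π) = 31.38 kHz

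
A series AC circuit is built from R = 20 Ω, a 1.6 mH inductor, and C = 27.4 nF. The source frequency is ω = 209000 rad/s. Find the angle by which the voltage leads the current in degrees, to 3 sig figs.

82.9°

X_L = ωL = 334 Ω
X_C = 1/(ωC) = 175 Ω
Net reactance X = X_L − X_C = 160 Ω
Z = 20.0 + j160 Ω
|Z| = √(20.0² + 160²) = 161 Ω
∠Z = arctan(160/20.0) = 82.9°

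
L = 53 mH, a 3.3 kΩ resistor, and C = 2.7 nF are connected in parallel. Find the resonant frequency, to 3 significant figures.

ω₀ = 1/√(LC) = 1/√(0.053 × 2.7e-09) = 83590 rad/s
f₀ = ω₀/(2π) = 13.3 kHz

13.3 kHz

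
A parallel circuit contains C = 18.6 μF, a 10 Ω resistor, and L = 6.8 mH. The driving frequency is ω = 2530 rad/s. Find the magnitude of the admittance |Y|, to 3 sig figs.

X_L = ωL = 17.2 Ω
X_C = 1/(ωC) = 21.3 Ω
Parallel: admittances add. Y = 1/R + 1/(jωL) + jωC
Y = (0.100 − j0.0111) S
|Y| = 0.101 S → |Z| = 1/|Y| = 9.94 Ω, ∠Z = −∠Y = 6.32°

101 mS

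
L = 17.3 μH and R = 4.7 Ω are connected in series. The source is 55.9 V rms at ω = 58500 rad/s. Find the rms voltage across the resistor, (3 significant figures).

X_L = ωL = 1.01 Ω
Z = 4.70 + j1.01 Ω
|Z| = √(4.70² + 1.01²) = 4.81 Ω
I = V/|Z| = 11.6 A
V_R = I·|Z_R| = 11.6 × 4.70 = 54.6 V

54.6 V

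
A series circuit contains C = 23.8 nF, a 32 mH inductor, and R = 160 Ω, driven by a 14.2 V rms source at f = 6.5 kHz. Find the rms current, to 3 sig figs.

ω = 2πf = 40840 rad/s
X_L = ωL = 1310 Ω
X_C = 1/(ωC) = 1030 Ω
Net reactance X = X_L − X_C = 278 Ω
Z = 160 + j278 Ω
|Z| = √(160² + 278²) = 321 Ω
I = V/|Z| = 14.2/321 = 44.3 mA

44.3 mA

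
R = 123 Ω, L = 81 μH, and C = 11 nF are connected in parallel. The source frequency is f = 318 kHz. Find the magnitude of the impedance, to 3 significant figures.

56.3 Ω

ω = 2πf = 1.998e+06 rad/s
X_L = ωL = 162 Ω
X_C = 1/(ωC) = 45.5 Ω
Parallel: admittances add. Y = 1/R + 1/(jωL) + jωC
Y = (0.00813 + j0.0158) S
|Y| = 0.0178 S → |Z| = 1/|Y| = 56.3 Ω, ∠Z = −∠Y = -62.8°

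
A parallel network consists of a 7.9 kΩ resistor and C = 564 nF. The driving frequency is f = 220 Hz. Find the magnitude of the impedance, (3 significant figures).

ω = 2πf = 1382 rad/s
X_C = 1/(ωC) = 1280 Ω
Parallel: admittances add. Y = 1/R + jωC
Y = (0.000127 + j0.000780) S
|Y| = 0.000790 S → |Z| = 1/|Y| = 1270 Ω, ∠Z = −∠Y = -80.8°

1270 Ω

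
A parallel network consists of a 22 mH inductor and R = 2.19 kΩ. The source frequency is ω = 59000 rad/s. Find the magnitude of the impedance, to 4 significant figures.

X_L = ωL = 1298 Ω
Parallel: admittances add. Y = 1/R + 1/(jωL)
Y = (0.0004566 − j0.0007704) S
|Y| = 0.0008956 S → |Z| = 1/|Y| = 1117 Ω, ∠Z = −∠Y = 59.35°

1117 Ω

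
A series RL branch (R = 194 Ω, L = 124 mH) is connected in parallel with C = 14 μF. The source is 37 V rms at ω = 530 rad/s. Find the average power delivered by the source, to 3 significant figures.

X_L = ωL = 65.7 Ω
X_C = 1/(ωC) = 135 Ω
Branch 1 (R+jX_L): Z₁ = 194 + j65.7 Ω, |Z₁| = 205 Ω
Branch 2 (−jX_C): Z₂ = −j135 Ω
Parallel: Z = Z₁Z₂/(Z₁+Z₂), |Z| = 134 Ω, ∠Z = -51.7°
I = V/|Z| = 276 mA
P = VI cos φ = 37 × 0.276 × cos(-51.7°) = 6.33 W

6.33 W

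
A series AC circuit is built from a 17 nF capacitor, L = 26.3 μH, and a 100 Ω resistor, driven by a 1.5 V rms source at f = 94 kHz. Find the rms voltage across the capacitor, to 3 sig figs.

ω = 2πf = 590600 rad/s
X_L = ωL = 15.5 Ω
X_C = 1/(ωC) = 99.6 Ω
Net reactance X = X_L − X_C = -84.1 Ω
Z = 100 − j84.1 Ω
|Z| = √(100² + 84.1²) = 131 Ω
I = V/|Z| = 11.5 mA
V_C = I·|Z_C| = 0.0115 × 99.6 = 1.14 V

1.14 V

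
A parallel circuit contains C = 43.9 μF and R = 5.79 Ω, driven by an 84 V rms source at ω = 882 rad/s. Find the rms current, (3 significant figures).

14.9 A

X_C = 1/(ωC) = 25.8 Ω
Parallel: admittances add. Y = 1/R + jωC
Y = (0.173 + j0.0387) S
|Y| = 0.177 S → |Z| = 1/|Y| = 5.65 Ω, ∠Z = −∠Y = -12.6°
I = V/|Z| = 84/5.65 = 14.9 A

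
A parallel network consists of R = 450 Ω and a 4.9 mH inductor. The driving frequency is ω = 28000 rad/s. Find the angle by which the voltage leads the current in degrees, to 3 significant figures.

X_L = ωL = 137 Ω
Parallel: admittances add. Y = 1/R + 1/(jωL)
Y = (0.00222 − j0.00729) S
|Y| = 0.00762 S → |Z| = 1/|Y| = 131 Ω, ∠Z = −∠Y = 73.0°

73.0°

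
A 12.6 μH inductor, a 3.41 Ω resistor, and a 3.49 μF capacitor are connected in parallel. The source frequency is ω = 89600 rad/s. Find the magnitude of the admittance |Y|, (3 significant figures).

X_L = ωL = 1.13 Ω
X_C = 1/(ωC) = 3.20 Ω
Parallel: admittances add. Y = 1/R + 1/(jωL) + jωC
Y = (0.293 − j0.573) S
|Y| = 0.644 S → |Z| = 1/|Y| = 1.55 Ω, ∠Z = −∠Y = 62.9°

644 mS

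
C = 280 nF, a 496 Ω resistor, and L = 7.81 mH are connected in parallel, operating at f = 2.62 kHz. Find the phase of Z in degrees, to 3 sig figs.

ω = 2πf = 16460 rad/s
X_L = ωL = 129 Ω
X_C = 1/(ωC) = 217 Ω
Parallel: admittances add. Y = 1/R + 1/(jωL) + jωC
Y = (0.00202 − j0.00317) S
|Y| = 0.00376 S → |Z| = 1/|Y| = 266 Ω, ∠Z = −∠Y = 57.5°

57.5°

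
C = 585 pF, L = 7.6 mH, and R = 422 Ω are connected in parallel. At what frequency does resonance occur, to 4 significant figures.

ω₀ = 1/√(LC) = 1/√(0.0076 × 5.85e-10) = 474300 rad/s
f₀ = ω₀/(2π) = 75.48 kHz

75.48 kHz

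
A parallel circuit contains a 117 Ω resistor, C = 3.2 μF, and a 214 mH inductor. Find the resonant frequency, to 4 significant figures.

192.3 Hz

ω₀ = 1/√(LC) = 1/√(0.214 × 3.2e-06) = 1208 rad/s
f₀ = ω₀/(2π) = 192.3 Hz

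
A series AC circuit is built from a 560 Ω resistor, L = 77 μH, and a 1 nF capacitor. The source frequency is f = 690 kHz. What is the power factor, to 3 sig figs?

0.983

ω = 2πf = 4.335e+06 rad/s
X_L = ωL = 334 Ω
X_C = 1/(ωC) = 231 Ω
Net reactance X = X_L − X_C = 103 Ω
Z = 560 + j103 Ω
|Z| = √(560² + 103²) = 569 Ω
∠Z = arctan(103/560) = 10.4°
cos φ = cos(10.4°) = 0.983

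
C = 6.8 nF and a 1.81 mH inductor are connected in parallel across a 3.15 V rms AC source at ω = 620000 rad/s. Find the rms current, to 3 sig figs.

X_L = ωL = 1120 Ω
X_C = 1/(ωC) = 237 Ω
Parallel: admittances add. Y = 1/(jωL) + jωC
Y = (0 + j0.00332) S
|Y| = 0.00332 S → |Z| = 1/|Y| = 301 Ω, ∠Z = −∠Y = -90.0°
I = V/|Z| = 3.15/301 = 10.5 mA

10.5 mA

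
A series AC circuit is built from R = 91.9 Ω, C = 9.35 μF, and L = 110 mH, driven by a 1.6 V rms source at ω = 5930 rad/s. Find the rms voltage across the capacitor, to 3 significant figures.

0.0450 V

X_L = ωL = 652 Ω
X_C = 1/(ωC) = 18.0 Ω
Net reactance X = X_L − X_C = 634 Ω
Z = 91.9 + j634 Ω
|Z| = √(91.9² + 634²) = 641 Ω
I = V/|Z| = 2.50 mA
V_C = I·|Z_C| = 0.00250 × 18.0 = 0.0450 V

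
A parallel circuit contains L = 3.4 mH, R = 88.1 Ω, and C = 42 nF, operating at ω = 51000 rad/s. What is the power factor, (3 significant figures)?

0.953

X_L = ωL = 173 Ω
X_C = 1/(ωC) = 467 Ω
Parallel: admittances add. Y = 1/R + 1/(jωL) + jωC
Y = (0.0114 − j0.00363) S
|Y| = 0.0119 S → |Z| = 1/|Y| = 83.9 Ω, ∠Z = −∠Y = 17.7°
cos φ = cos(17.7°) = 0.953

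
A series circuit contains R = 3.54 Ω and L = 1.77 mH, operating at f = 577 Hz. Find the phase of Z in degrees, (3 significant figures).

61.1°

ω = 2πf = 3625 rad/s
X_L = ωL = 6.42 Ω
Z = 3.54 + j6.42 Ω
|Z| = √(3.54² + 6.42²) = 7.33 Ω
∠Z = arctan(6.42/3.54) = 61.1°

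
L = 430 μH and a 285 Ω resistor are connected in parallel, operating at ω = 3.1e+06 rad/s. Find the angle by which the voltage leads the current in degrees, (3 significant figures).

X_L = ωL = 1330 Ω
Parallel: admittances add. Y = 1/R + 1/(jωL)
Y = (0.00351 − j0.000750) S
|Y| = 0.00359 S → |Z| = 1/|Y| = 279 Ω, ∠Z = −∠Y = 12.1°

12.1°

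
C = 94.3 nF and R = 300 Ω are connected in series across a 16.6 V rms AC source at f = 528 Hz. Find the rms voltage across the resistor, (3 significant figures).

1.55 V

ω = 2πf = 3318 rad/s
X_C = 1/(ωC) = 3200 Ω
Z = 300 − j3200 Ω
|Z| = √(300² + 3200²) = 3210 Ω
I = V/|Z| = 5.17 mA
V_R = I·|Z_R| = 0.00517 × 300 = 1.55 V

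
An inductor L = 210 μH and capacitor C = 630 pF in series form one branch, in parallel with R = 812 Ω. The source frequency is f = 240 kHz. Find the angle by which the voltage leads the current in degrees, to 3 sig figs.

-47.8°

ω = 2πf = 1.508e+06 rad/s
X_L = ωL = 317 Ω
X_C = 1/(ωC) = 1050 Ω
Branch 1: Z₁ = R = 812 Ω
Branch 2 (series LC): Z₂ = j(X_L − X_C) = −j736 Ω
Parallel: Z = Z₁Z₂/(Z₁+Z₂), |Z| = 545 Ω, ∠Z = -47.8°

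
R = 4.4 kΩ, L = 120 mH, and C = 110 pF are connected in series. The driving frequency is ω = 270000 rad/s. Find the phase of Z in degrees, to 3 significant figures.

-16.1°

X_L = ωL = 32400 Ω
X_C = 1/(ωC) = 33700 Ω
Net reactance X = X_L − X_C = -1270 Ω
Z = 4400 − j1270 Ω
|Z| = √(4400² + 1270²) = 4580 Ω
∠Z = arctan(-1270/4400) = -16.1°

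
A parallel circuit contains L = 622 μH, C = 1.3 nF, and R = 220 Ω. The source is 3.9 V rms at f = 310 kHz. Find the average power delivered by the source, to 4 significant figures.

ω = 2πf = 1.948e+06 rad/s
X_L = ωL = 1212 Ω
X_C = 1/(ωC) = 394.9 Ω
Parallel: admittances add. Y = 1/R + 1/(jωL) + jωC
Y = (0.004545 + j0.001707) S
|Y| = 0.004855 S → |Z| = 1/|Y| = 206.0 Ω, ∠Z = −∠Y = -20.58°
I = V/|Z| = 18.94 mA
P = VI cos φ = 3.9 × 0.01894 × cos(-20.58°) = 69.14 mW

69.14 mW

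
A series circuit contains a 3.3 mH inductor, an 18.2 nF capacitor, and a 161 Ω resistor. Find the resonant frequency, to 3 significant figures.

20.5 kHz

ω₀ = 1/√(LC) = 1/√(0.0033 × 1.82e-08) = 129000 rad/s
f₀ = ω₀/(2π) = 20.5 kHz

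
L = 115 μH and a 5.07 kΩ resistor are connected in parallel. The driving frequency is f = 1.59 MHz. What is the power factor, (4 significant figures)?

ω = 2πf = 9.99e+06 rad/s
X_L = ωL = 1149 Ω
Parallel: admittances add. Y = 1/R + 1/(jωL)
Y = (0.0001972 − j0.0008704) S
|Y| = 0.0008925 S → |Z| = 1/|Y| = 1120 Ω, ∠Z = −∠Y = 77.23°
cos φ = cos(77.23°) = 0.2210

0.2210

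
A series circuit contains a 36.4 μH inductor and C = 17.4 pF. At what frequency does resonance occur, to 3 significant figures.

ω₀ = 1/√(LC) = 1/√(3.64e-05 × 1.74e-11) = 3.974e+07 rad/s
f₀ = ω₀/(2π) = 6.32 MHz

6.32 MHz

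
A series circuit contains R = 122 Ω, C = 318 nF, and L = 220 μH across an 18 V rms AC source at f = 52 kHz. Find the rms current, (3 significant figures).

131 mA

ω = 2πf = 326700 rad/s
X_L = ωL = 71.9 Ω
X_C = 1/(ωC) = 9.62 Ω
Net reactance X = X_L − X_C = 62.3 Ω
Z = 122 + j62.3 Ω
|Z| = √(122² + 62.3²) = 137 Ω
I = V/|Z| = 18/137 = 131 mA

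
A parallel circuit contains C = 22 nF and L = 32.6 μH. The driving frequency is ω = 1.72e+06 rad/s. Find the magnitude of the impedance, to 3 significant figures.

X_L = ωL = 56.1 Ω
X_C = 1/(ωC) = 26.4 Ω
Parallel: admittances add. Y = 1/(jωL) + jωC
Y = (0 + j0.0200) S
|Y| = 0.0200 S → |Z| = 1/|Y| = 50.0 Ω, ∠Z = −∠Y = -90.0°

50.0 Ω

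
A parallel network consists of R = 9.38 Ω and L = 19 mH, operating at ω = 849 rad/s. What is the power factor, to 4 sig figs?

0.8645

X_L = ωL = 16.13 Ω
Parallel: admittances add. Y = 1/R + 1/(jωL)
Y = (0.1066 − j0.06199) S
|Y| = 0.1233 S → |Z| = 1/|Y| = 8.109 Ω, ∠Z = −∠Y = 30.18°
cos φ = cos(30.18°) = 0.8645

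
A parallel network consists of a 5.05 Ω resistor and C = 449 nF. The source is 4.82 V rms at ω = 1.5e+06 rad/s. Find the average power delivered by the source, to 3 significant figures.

X_C = 1/(ωC) = 1.48 Ω
Parallel: admittances add. Y = 1/R + jωC
Y = (0.198 + j0.673) S
|Y| = 0.702 S → |Z| = 1/|Y| = 1.42 Ω, ∠Z = −∠Y = -73.6°
I = V/|Z| = 3.38 A
P = VI cos φ = 4.82 × 3.38 × cos(-73.6°) = 4.60 W

4.60 W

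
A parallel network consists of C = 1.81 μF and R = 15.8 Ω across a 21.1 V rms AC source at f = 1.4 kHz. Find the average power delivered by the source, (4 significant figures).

28.18 W

ω = 2πf = 8796 rad/s
X_C = 1/(ωC) = 62.81 Ω
Parallel: admittances add. Y = 1/R + jωC
Y = (0.06329 + j0.01592) S
|Y| = 0.06526 S → |Z| = 1/|Y| = 15.32 Ω, ∠Z = −∠Y = -14.12°
I = V/|Z| = 1.377 A
P = VI cos φ = 21.1 × 1.377 × cos(-14.12°) = 28.18 W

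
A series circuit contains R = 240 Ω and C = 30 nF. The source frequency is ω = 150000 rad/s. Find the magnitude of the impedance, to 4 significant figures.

X_C = 1/(ωC) = 222.2 Ω
Z = 240.0 − j222.2 Ω
|Z| = √(240.0² + 222.2²) = 327.1 Ω

327.1 Ω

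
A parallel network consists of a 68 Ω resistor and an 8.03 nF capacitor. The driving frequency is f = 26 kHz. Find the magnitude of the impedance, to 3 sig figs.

ω = 2πf = 163400 rad/s
X_C = 1/(ωC) = 762 Ω
Parallel: admittances add. Y = 1/R + jωC
Y = (0.0147 + j0.00131) S
|Y| = 0.0148 S → |Z| = 1/|Y| = 67.7 Ω, ∠Z = −∠Y = -5.10°

67.7 Ω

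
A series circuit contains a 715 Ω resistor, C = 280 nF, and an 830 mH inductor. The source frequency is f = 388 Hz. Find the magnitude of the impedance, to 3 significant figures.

ω = 2πf = 2438 rad/s
X_L = ωL = 2020 Ω
X_C = 1/(ωC) = 1460 Ω
Net reactance X = X_L − X_C = 558 Ω
Z = 715 + j558 Ω
|Z| = √(715² + 558²) = 907 Ω

907 Ω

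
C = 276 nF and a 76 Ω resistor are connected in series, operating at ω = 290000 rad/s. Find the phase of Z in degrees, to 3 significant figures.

-9.34°

X_C = 1/(ωC) = 12.5 Ω
Z = 76.0 − j12.5 Ω
|Z| = √(76.0² + 12.5²) = 77.0 Ω
∠Z = arctan(-12.5/76.0) = -9.34°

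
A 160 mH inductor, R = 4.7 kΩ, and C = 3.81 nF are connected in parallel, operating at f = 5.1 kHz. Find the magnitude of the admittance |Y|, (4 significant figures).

ω = 2πf = 32040 rad/s
X_L = ωL = 5127 Ω
X_C = 1/(ωC) = 8191 Ω
Parallel: admittances add. Y = 1/R + 1/(jωL) + jωC
Y = (0.0002128 − j7.295e-05) S
|Y| = 0.0002249 S → |Z| = 1/|Y| = 4446 Ω, ∠Z = −∠Y = 18.93°

224.9 μS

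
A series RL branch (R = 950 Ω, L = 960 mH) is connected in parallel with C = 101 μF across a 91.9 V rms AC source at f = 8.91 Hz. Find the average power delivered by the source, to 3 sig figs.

8.86 W

ω = 2πf = 55.98 rad/s
X_L = ωL = 53.7 Ω
X_C = 1/(ωC) = 177 Ω
Branch 1 (R+jX_L): Z₁ = 950 + j53.7 Ω, |Z₁| = 952 Ω
Branch 2 (−jX_C): Z₂ = −j177 Ω
Parallel: Z = Z₁Z₂/(Z₁+Z₂), |Z| = 176 Ω, ∠Z = -79.4°
I = V/|Z| = 523 mA
P = VI cos φ = 91.9 × 0.523 × cos(-79.4°) = 8.86 W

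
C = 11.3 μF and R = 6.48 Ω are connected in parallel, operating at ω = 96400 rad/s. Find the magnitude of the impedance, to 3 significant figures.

0.909 Ω

X_C = 1/(ωC) = 0.918 Ω
Parallel: admittances add. Y = 1/R + jωC
Y = (0.154 + j1.09) S
|Y| = 1.10 S → |Z| = 1/|Y| = 0.909 Ω, ∠Z = −∠Y = -81.9°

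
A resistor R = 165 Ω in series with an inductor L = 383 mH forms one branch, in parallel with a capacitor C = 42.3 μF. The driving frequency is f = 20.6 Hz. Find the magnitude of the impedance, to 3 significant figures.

148 Ω

ω = 2πf = 129.4 rad/s
X_L = ωL = 49.6 Ω
X_C = 1/(ωC) = 183 Ω
Branch 1 (R+jX_L): Z₁ = 165 + j49.6 Ω, |Z₁| = 172 Ω
Branch 2 (−jX_C): Z₂ = −j183 Ω
Parallel: Z = Z₁Z₂/(Z₁+Z₂), |Z| = 148 Ω, ∠Z = -34.4°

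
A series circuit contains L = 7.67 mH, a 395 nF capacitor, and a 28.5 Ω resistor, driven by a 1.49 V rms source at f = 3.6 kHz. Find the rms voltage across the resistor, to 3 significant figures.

0.626 V

ω = 2πf = 22620 rad/s
X_L = ωL = 173 Ω
X_C = 1/(ωC) = 112 Ω
Net reactance X = X_L − X_C = 61.6 Ω
Z = 28.5 + j61.6 Ω
|Z| = √(28.5² + 61.6²) = 67.8 Ω
I = V/|Z| = 22.0 mA
V_R = I·|Z_R| = 0.0220 × 28.5 = 0.626 V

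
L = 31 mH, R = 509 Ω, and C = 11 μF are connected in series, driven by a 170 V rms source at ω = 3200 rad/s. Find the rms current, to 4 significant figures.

X_L = ωL = 99.20 Ω
X_C = 1/(ωC) = 28.41 Ω
Net reactance X = X_L − X_C = 70.79 Ω
Z = 509.0 + j70.79 Ω
|Z| = √(509.0² + 70.79²) = 513.9 Ω
I = V/|Z| = 170/513.9 = 330.8 mA

330.8 mA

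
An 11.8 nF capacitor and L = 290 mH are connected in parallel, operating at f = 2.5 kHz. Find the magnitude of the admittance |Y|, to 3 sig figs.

ω = 2πf = 15710 rad/s
X_L = ωL = 4560 Ω
X_C = 1/(ωC) = 5400 Ω
Parallel: admittances add. Y = 1/(jωL) + jωC
Y = (0 − j3.42e-05) S
|Y| = 3.42e-05 S → |Z| = 1/|Y| = 29300 Ω, ∠Z = −∠Y = 90.0°

34.2 μS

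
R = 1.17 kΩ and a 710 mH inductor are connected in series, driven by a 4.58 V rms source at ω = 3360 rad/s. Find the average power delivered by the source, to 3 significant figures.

X_L = ωL = 2390 Ω
Z = 1170 + j2390 Ω
|Z| = √(1170² + 2390²) = 2660 Ω
∠Z = arctan(2390/1170) = 63.9°
I = V/|Z| = 1.72 mA
P = VI cos φ = 4.58 × 0.00172 × cos(63.9°) = 3.48 mW

3.48 mW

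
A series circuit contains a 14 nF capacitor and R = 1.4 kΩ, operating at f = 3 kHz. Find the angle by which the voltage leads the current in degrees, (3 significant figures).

ω = 2πf = 18850 rad/s
X_C = 1/(ωC) = 3790 Ω
Z = 1400 − j3790 Ω
|Z| = √(1400² + 3790²) = 4040 Ω
∠Z = arctan(-3790/1400) = -69.7°

-69.7°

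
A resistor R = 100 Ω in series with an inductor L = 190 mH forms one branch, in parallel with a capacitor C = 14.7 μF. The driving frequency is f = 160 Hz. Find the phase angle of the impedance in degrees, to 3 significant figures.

-78.6°

ω = 2πf = 1005 rad/s
X_L = ωL = 191 Ω
X_C = 1/(ωC) = 67.7 Ω
Branch 1 (R+jX_L): Z₁ = 100 + j191 Ω, |Z₁| = 216 Ω
Branch 2 (−jX_C): Z₂ = −j67.7 Ω
Parallel: Z = Z₁Z₂/(Z₁+Z₂), |Z| = 91.9 Ω, ∠Z = -78.6°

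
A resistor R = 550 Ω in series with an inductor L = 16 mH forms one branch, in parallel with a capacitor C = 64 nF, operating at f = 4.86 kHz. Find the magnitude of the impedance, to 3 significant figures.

ω = 2πf = 30540 rad/s
X_L = ωL = 489 Ω
X_C = 1/(ωC) = 512 Ω
Branch 1 (R+jX_L): Z₁ = 550 + j489 Ω, |Z₁| = 736 Ω
Branch 2 (−jX_C): Z₂ = −j512 Ω
Parallel: Z = Z₁Z₂/(Z₁+Z₂), |Z| = 684 Ω, ∠Z = -46.0°

684 Ω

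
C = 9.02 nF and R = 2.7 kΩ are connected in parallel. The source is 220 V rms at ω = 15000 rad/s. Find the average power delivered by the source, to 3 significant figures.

17.9 W

X_C = 1/(ωC) = 7390 Ω
Parallel: admittances add. Y = 1/R + jωC
Y = (0.000370 + j0.000135) S
|Y| = 0.000394 S → |Z| = 1/|Y| = 2540 Ω, ∠Z = −∠Y = -20.1°
I = V/|Z| = 86.7 mA
P = VI cos φ = 220 × 0.0867 × cos(-20.1°) = 17.9 W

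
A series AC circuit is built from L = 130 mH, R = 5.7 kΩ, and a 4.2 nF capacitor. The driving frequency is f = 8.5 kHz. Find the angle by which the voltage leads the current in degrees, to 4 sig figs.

ω = 2πf = 53410 rad/s
X_L = ωL = 6943 Ω
X_C = 1/(ωC) = 4458 Ω
Net reactance X = X_L − X_C = 2485 Ω
Z = 5700 + j2485 Ω
|Z| = √(5700² + 2485²) = 6218 Ω
∠Z = arctan(2485/5700) = 23.55°

23.55°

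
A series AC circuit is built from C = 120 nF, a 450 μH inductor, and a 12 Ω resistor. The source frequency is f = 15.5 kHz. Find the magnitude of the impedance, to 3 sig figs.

43.4 Ω

ω = 2πf = 97390 rad/s
X_L = ωL = 43.8 Ω
X_C = 1/(ωC) = 85.6 Ω
Net reactance X = X_L − X_C = -41.7 Ω
Z = 12.0 − j41.7 Ω
|Z| = √(12.0² + 41.7²) = 43.4 Ω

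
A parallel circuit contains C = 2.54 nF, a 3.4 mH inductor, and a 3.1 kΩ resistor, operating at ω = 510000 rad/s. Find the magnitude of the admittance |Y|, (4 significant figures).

787.8 μS

X_L = ωL = 1734 Ω
X_C = 1/(ωC) = 772.0 Ω
Parallel: admittances add. Y = 1/R + 1/(jωL) + jωC
Y = (0.0003226 + j0.0007187) S
|Y| = 0.0007878 S → |Z| = 1/|Y| = 1269 Ω, ∠Z = −∠Y = -65.83°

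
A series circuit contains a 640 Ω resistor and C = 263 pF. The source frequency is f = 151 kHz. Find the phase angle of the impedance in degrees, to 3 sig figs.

ω = 2πf = 948800 rad/s
X_C = 1/(ωC) = 4010 Ω
Z = 640 − j4010 Ω
|Z| = √(640² + 4010²) = 4060 Ω
∠Z = arctan(-4010/640) = -80.9°

-80.9°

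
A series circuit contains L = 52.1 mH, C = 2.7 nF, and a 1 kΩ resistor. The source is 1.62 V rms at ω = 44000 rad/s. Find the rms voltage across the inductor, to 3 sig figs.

0.598 V

X_L = ωL = 2290 Ω
X_C = 1/(ωC) = 8420 Ω
Net reactance X = X_L − X_C = -6130 Ω
Z = 1000 − j6130 Ω
|Z| = √(1000² + 6130²) = 6210 Ω
I = V/|Z| = 261 μA
V_L = I·|Z_L| = 0.000261 × 2290 = 0.598 V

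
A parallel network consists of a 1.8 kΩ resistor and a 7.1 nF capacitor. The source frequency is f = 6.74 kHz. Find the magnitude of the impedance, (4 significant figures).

ω = 2πf = 42350 rad/s
X_C = 1/(ωC) = 3326 Ω
Parallel: admittances add. Y = 1/R + jωC
Y = (0.0005556 + j0.0003007) S
|Y| = 0.0006317 S → |Z| = 1/|Y| = 1583 Ω, ∠Z = −∠Y = -28.42°

1583 Ω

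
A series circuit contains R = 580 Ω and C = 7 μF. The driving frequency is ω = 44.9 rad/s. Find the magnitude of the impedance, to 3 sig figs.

3230 Ω

X_C = 1/(ωC) = 3180 Ω
Z = 580 − j3180 Ω
|Z| = √(580² + 3180²) = 3230 Ω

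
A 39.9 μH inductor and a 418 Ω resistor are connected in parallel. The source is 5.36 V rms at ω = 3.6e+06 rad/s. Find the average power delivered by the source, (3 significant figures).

X_L = ωL = 144 Ω
Parallel: admittances add. Y = 1/R + 1/(jωL)
Y = (0.00239 − j0.00696) S
|Y| = 0.00736 S → |Z| = 1/|Y| = 136 Ω, ∠Z = −∠Y = 71.0°
I = V/|Z| = 39.5 mA
P = VI cos φ = 5.36 × 0.0395 × cos(71.0°) = 68.7 mW

68.7 mW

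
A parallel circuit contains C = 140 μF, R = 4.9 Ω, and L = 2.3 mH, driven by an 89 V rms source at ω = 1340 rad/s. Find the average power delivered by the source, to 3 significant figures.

X_L = ωL = 3.08 Ω
X_C = 1/(ωC) = 5.33 Ω
Parallel: admittances add. Y = 1/R + 1/(jωL) + jωC
Y = (0.204 − j0.137) S
|Y| = 0.246 S → |Z| = 1/|Y| = 4.07 Ω, ∠Z = −∠Y = 33.8°
I = V/|Z| = 21.9 A
P = VI cos φ = 89 × 21.9 × cos(33.8°) = 1.62 kW

1.62 kW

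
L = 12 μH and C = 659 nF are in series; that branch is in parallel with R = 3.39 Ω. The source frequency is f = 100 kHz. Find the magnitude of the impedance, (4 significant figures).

2.827 Ω

ω = 2πf = 628300 rad/s
X_L = ωL = 7.540 Ω
X_C = 1/(ωC) = 2.415 Ω
Branch 1: Z₁ = R = 3.390 Ω
Branch 2 (series LC): Z₂ = j(X_L − X_C) = j5.125 Ω
Parallel: Z = Z₁Z₂/(Z₁+Z₂), |Z| = 2.827 Ω, ∠Z = 33.48°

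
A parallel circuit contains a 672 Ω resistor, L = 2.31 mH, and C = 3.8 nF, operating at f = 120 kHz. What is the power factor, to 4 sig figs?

0.5447

ω = 2πf = 754000 rad/s
X_L = ωL = 1742 Ω
X_C = 1/(ωC) = 349.0 Ω
Parallel: admittances add. Y = 1/R + 1/(jωL) + jωC
Y = (0.001488 + j0.002291) S
|Y| = 0.002732 S → |Z| = 1/|Y| = 366.1 Ω, ∠Z = −∠Y = -56.99°
cos φ = cos(-56.99°) = 0.5447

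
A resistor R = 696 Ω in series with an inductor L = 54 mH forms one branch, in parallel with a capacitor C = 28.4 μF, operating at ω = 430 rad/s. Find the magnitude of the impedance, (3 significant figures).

81.6 Ω

X_L = ωL = 23.2 Ω
X_C = 1/(ωC) = 81.9 Ω
Branch 1 (R+jX_L): Z₁ = 696 + j23.2 Ω, |Z₁| = 696 Ω
Branch 2 (−jX_C): Z₂ = −j81.9 Ω
Parallel: Z = Z₁Z₂/(Z₁+Z₂), |Z| = 81.6 Ω, ∠Z = -83.3°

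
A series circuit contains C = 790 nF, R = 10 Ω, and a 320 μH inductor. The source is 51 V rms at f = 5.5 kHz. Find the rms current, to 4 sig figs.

ω = 2πf = 34560 rad/s
X_L = ωL = 11.06 Ω
X_C = 1/(ωC) = 36.63 Ω
Net reactance X = X_L − X_C = -25.57 Ω
Z = 10.00 − j25.57 Ω
|Z| = √(10.00² + 25.57²) = 27.46 Ω
I = V/|Z| = 51/27.46 = 1.857 A

1.857 A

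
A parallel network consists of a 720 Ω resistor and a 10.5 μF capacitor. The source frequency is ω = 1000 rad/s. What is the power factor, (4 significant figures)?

0.1311

X_C = 1/(ωC) = 95.24 Ω
Parallel: admittances add. Y = 1/R + jωC
Y = (0.001389 + j0.01050) S
|Y| = 0.01059 S → |Z| = 1/|Y| = 94.42 Ω, ∠Z = −∠Y = -82.46°
cos φ = cos(-82.46°) = 0.1311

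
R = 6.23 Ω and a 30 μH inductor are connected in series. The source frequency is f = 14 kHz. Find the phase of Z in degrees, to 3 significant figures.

ω = 2πf = 87960 rad/s
X_L = ωL = 2.64 Ω
Z = 6.23 + j2.64 Ω
|Z| = √(6.23² + 2.64²) = 6.77 Ω
∠Z = arctan(2.64/6.23) = 23.0°

23.0°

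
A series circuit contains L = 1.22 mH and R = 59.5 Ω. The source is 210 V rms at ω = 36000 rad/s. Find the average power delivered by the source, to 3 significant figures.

X_L = ωL = 43.9 Ω
Z = 59.5 + j43.9 Ω
|Z| = √(59.5² + 43.9²) = 74.0 Ω
∠Z = arctan(43.9/59.5) = 36.4°
I = V/|Z| = 2.84 A
P = VI cos φ = 210 × 2.84 × cos(36.4°) = 480 W

480 W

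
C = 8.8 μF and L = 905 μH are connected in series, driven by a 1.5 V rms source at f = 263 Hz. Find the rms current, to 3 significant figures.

ω = 2πf = 1652 rad/s
X_L = ωL = 1.50 Ω
X_C = 1/(ωC) = 68.8 Ω
Net reactance X = X_L − X_C = -67.3 Ω
Z = − j67.3 Ω
|Z| = √(0² + 67.3²) = 67.3 Ω
I = V/|Z| = 1.5/67.3 = 22.3 mA

22.3 mA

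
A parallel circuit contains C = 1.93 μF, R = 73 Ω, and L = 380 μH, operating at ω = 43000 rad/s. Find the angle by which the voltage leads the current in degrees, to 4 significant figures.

-57.84°

X_L = ωL = 16.34 Ω
X_C = 1/(ωC) = 12.05 Ω
Parallel: admittances add. Y = 1/R + 1/(jωL) + jωC
Y = (0.01370 + j0.02179) S
|Y| = 0.02574 S → |Z| = 1/|Y| = 38.85 Ω, ∠Z = −∠Y = -57.84°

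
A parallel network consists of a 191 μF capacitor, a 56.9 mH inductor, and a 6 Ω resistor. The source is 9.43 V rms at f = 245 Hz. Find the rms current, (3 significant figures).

ω = 2πf = 1539 rad/s
X_L = ωL = 87.6 Ω
X_C = 1/(ωC) = 3.40 Ω
Parallel: admittances add. Y = 1/R + 1/(jωL) + jωC
Y = (0.167 + j0.283) S
|Y| = 0.328 S → |Z| = 1/|Y| = 3.05 Ω, ∠Z = −∠Y = -59.5°
I = V/|Z| = 9.43/3.05 = 3.09 A

3.09 A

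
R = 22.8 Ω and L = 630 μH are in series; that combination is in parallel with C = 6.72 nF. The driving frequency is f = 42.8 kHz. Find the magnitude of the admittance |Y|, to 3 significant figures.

ω = 2πf = 268900 rad/s
X_L = ωL = 169 Ω
X_C = 1/(ωC) = 553 Ω
Branch 1 (R+jX_L): Z₁ = 22.8 + j169 Ω, |Z₁| = 171 Ω
Branch 2 (−jX_C): Z₂ = −j553 Ω
Parallel: Z = Z₁Z₂/(Z₁+Z₂), |Z| = 246 Ω, ∠Z = 78.9°
|Y| = 1/|Z| = 4.07 mS

4.07 mS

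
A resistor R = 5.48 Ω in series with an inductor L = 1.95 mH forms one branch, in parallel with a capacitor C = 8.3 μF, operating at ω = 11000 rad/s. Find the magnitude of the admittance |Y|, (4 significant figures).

X_L = ωL = 21.45 Ω
X_C = 1/(ωC) = 10.95 Ω
Branch 1 (R+jX_L): Z₁ = 5.480 + j21.45 Ω, |Z₁| = 22.14 Ω
Branch 2 (−jX_C): Z₂ = −j10.95 Ω
Parallel: Z = Z₁Z₂/(Z₁+Z₂), |Z| = 20.48 Ω, ∠Z = -76.76°
|Y| = 1/|Z| = 48.83 mS

48.83 mS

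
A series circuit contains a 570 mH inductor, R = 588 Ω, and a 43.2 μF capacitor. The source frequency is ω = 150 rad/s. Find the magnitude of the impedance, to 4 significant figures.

X_L = ωL = 85.50 Ω
X_C = 1/(ωC) = 154.3 Ω
Net reactance X = X_L − X_C = -68.82 Ω
Z = 588.0 − j68.82 Ω
|Z| = √(588.0² + 68.82²) = 592.0 Ω

592.0 Ω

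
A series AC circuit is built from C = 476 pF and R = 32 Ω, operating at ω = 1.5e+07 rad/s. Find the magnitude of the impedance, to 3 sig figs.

144 Ω

X_C = 1/(ωC) = 140 Ω
Z = 32.0 − j140 Ω
|Z| = √(32.0² + 140²) = 144 Ω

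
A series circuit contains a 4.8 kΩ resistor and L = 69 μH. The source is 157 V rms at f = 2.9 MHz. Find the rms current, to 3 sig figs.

31.6 mA

ω = 2πf = 1.822e+07 rad/s
X_L = ωL = 1260 Ω
Z = 4800 + j1260 Ω
|Z| = √(4800² + 1260²) = 4960 Ω
I = V/|Z| = 157/4960 = 31.6 mA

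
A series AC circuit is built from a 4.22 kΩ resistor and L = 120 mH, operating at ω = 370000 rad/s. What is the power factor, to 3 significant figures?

X_L = ωL = 44400 Ω
Z = 4220 + j44400 Ω
|Z| = √(4220² + 44400²) = 44600 Ω
∠Z = arctan(44400/4220) = 84.6°
cos φ = cos(84.6°) = 0.0946

0.0946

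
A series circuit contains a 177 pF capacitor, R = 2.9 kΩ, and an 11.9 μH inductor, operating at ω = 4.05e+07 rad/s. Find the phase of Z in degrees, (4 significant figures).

X_L = ωL = 481.9 Ω
X_C = 1/(ωC) = 139.5 Ω
Net reactance X = X_L − X_C = 342.5 Ω
Z = 2900 + j342.5 Ω
|Z| = √(2900² + 342.5²) = 2920 Ω
∠Z = arctan(342.5/2900) = 6.735°

6.735°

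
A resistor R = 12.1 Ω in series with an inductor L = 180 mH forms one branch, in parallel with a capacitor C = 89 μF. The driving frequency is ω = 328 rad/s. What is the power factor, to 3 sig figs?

X_L = ωL = 59.0 Ω
X_C = 1/(ωC) = 34.3 Ω
Branch 1 (R+jX_L): Z₁ = 12.1 + j59.0 Ω, |Z₁| = 60.3 Ω
Branch 2 (−jX_C): Z₂ = −j34.3 Ω
Parallel: Z = Z₁Z₂/(Z₁+Z₂), |Z| = 74.9 Ω, ∠Z = -75.6°
cos φ = cos(-75.6°) = 0.249

0.249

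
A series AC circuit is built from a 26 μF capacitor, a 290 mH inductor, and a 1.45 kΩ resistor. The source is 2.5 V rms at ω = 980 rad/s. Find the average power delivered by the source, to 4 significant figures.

4.191 mW

X_L = ωL = 284.2 Ω
X_C = 1/(ωC) = 39.25 Ω
Net reactance X = X_L − X_C = 245.0 Ω
Z = 1450 + j245.0 Ω
|Z| = √(1450² + 245.0²) = 1471 Ω
∠Z = arctan(245.0/1450) = 9.589°
I = V/|Z| = 1.700 mA
P = VI cos φ = 2.5 × 0.001700 × cos(9.589°) = 4.191 mW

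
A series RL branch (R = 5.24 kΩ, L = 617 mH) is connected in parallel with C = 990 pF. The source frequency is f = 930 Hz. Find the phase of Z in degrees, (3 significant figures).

ω = 2πf = 5843 rad/s
X_L = ωL = 3610 Ω
X_C = 1/(ωC) = 173000 Ω
Branch 1 (R+jX_L): Z₁ = 5240 + j3610 Ω, |Z₁| = 6360 Ω
Branch 2 (−jX_C): Z₂ = −j173000 Ω
Parallel: Z = Z₁Z₂/(Z₁+Z₂), |Z| = 6490 Ω, ∠Z = 32.8°

32.8°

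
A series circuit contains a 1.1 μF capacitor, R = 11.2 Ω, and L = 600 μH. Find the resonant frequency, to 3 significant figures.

6.20 kHz

ω₀ = 1/√(LC) = 1/√(0.0006 × 1.1e-06) = 38920 rad/s
f₀ = ω₀/(2π) = 6.20 kHz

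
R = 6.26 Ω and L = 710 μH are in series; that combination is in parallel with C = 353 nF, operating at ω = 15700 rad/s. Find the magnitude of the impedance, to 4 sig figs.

X_L = ωL = 11.15 Ω
X_C = 1/(ωC) = 180.4 Ω
Branch 1 (R+jX_L): Z₁ = 6.260 + j11.15 Ω, |Z₁| = 12.78 Ω
Branch 2 (−jX_C): Z₂ = −j180.4 Ω
Parallel: Z = Z₁Z₂/(Z₁+Z₂), |Z| = 13.62 Ω, ∠Z = 58.56°

13.62 Ω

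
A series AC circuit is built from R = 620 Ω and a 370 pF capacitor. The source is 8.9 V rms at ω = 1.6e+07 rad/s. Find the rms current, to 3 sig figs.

X_C = 1/(ωC) = 169 Ω
Z = 620 − j169 Ω
|Z| = √(620² + 169²) = 643 Ω
I = V/|Z| = 8.9/643 = 13.9 mA

13.9 mA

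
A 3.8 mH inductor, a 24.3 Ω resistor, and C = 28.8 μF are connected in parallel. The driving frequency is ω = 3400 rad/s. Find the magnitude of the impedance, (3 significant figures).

X_L = ωL = 12.9 Ω
X_C = 1/(ωC) = 10.2 Ω
Parallel: admittances add. Y = 1/R + 1/(jωL) + jωC
Y = (0.0412 + j0.0205) S
|Y| = 0.0460 S → |Z| = 1/|Y| = 21.7 Ω, ∠Z = −∠Y = -26.5°

21.7 Ω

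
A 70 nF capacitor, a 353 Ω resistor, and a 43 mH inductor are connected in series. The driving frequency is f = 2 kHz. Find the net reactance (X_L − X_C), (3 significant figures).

ω = 2πf = 12570 rad/s
X_L = ωL = 540 Ω
X_C = 1/(ωC) = 1140 Ω
X = 540 − 1140 = -596 Ω

-596 Ω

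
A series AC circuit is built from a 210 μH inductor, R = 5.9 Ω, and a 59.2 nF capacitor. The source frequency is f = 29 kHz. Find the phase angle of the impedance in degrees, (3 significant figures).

ω = 2πf = 182200 rad/s
X_L = ωL = 38.3 Ω
X_C = 1/(ωC) = 92.7 Ω
Net reactance X = X_L − X_C = -54.4 Ω
Z = 5.90 − j54.4 Ω
|Z| = √(5.90² + 54.4²) = 54.8 Ω
∠Z = arctan(-54.4/5.90) = -83.8°

-83.8°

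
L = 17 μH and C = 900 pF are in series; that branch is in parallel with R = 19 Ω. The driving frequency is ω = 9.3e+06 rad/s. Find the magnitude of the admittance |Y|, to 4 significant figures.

58.65 mS

X_L = ωL = 158.1 Ω
X_C = 1/(ωC) = 119.5 Ω
Branch 1: Z₁ = R = 19.00 Ω
Branch 2 (series LC): Z₂ = j(X_L − X_C) = j38.63 Ω
Parallel: Z = Z₁Z₂/(Z₁+Z₂), |Z| = 17.05 Ω, ∠Z = 26.19°
|Y| = 1/|Z| = 58.65 mS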